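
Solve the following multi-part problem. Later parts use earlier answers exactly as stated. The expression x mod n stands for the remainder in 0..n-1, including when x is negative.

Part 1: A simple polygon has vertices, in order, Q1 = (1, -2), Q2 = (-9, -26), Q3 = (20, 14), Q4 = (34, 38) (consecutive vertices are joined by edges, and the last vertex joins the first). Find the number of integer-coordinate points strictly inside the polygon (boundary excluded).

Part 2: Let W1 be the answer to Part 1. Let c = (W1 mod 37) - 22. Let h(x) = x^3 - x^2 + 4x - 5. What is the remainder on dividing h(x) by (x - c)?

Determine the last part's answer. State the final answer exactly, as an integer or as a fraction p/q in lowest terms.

Part 1: cross terms: (1*-26 - -9*-2)=-44, (-9*14 - 20*-26)=394, (20*38 - 34*14)=284, (34*-2 - 1*38)=-106; twice the area = |528| = 528; area = 264; boundary points = 2 + 1 + 2 + 1 = 6; strictly interior points = area - boundary/2 + 1 = 262; answer 262
Part 2: W1 = 262; c = -19; remainder = value at the root: 1*(-19)^3 - 1*(-19)^2 + 4*(-19)^1 - 5 = (-6859) + (-361) + (-76) + (-5) = -7301; answer -7301

-7301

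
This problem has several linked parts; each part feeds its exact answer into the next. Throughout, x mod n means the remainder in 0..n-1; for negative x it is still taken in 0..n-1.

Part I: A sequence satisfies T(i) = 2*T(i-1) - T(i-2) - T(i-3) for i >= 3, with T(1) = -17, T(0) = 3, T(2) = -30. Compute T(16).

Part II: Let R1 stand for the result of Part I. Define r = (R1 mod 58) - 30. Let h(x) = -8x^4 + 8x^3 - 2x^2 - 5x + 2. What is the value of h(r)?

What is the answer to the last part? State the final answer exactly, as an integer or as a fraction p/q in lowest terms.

-1344698

Part I: T(3) = 2*(-30) - 1*(-17) - 1*(3) = -46; iterating: T(3)=-46, T(4)=-45, T(5)=-14, T(6)=63, T(7)=185, T(8)=321, T(9)=394, T(10)=282, T(11)=-151, T(12)=-978, T(13)=-2087, T(14)=-3045, T(15)=-3025, T(16)=-918; answer -918
Part II: R1 = -918; r = -20; -8*(-20)^4 + 8*(-20)^3 - 2*(-20)^2 - 5*(-20)^1 + 2 = (-1280000) + (-64000) + (-800) + (100) + (2) = -1344698; answer -1344698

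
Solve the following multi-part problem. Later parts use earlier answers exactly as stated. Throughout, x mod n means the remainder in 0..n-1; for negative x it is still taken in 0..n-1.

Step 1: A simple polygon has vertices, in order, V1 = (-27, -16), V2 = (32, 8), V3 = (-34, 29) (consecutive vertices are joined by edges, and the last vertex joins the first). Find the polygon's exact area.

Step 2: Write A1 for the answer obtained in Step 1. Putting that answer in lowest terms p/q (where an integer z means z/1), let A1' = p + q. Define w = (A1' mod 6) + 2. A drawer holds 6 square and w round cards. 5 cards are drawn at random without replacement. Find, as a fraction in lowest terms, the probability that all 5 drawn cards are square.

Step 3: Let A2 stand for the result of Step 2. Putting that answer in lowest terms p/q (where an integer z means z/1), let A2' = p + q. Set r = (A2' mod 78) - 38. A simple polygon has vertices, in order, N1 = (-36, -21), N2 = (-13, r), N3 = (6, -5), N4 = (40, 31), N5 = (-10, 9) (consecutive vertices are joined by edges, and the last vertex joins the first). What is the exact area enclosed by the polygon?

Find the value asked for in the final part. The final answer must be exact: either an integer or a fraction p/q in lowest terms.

Step 1: cross terms: (-27*8 - 32*-16)=296, (32*29 - -34*8)=1200, (-34*-16 - -27*29)=1327; twice the area = |2823| = 2823; area = 2823/2; answer 2823/2
Step 2: A1 = 2823/2; threaded value p + q = 2825; w = 7; total draws C(13,5) = 1287; favorable C(6,5) = 6; P = 2/429; answer 2/429
Step 3: A2 = 2/429; threaded value p + q = 431; r = 3; cross terms: (-36*3 - -13*-21)=-381, (-13*-5 - 6*3)=47, (6*31 - 40*-5)=386, (40*9 - -10*31)=670, (-10*-21 - -36*9)=534; twice the area = |1256| = 1256; area = 628; answer 628

628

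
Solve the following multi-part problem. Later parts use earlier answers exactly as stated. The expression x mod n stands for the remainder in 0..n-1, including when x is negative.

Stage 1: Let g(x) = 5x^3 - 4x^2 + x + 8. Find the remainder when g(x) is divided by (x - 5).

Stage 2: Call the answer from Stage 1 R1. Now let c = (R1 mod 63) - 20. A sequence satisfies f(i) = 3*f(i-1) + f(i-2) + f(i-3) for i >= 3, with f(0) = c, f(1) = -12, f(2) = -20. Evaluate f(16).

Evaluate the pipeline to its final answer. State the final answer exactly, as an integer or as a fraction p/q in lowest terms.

Stage 1: remainder = value at the root: 5*(5)^3 - 4*(5)^2 + 1*(5)^1 + 8 = (625) + (-100) + (5) + (8) = 538; answer 538
Stage 2: R1 = 538; c = 14; f(3) = 3*(-20) + 1*(-12) + 1*(14) = -58; iterating: f(3)=-58, f(4)=-206, f(5)=-696, f(6)=-2352, f(7)=-7958, f(8)=-26922, f(9)=-91076, f(10)=-308108, f(11)=-1042322, f(12)=-3526150, f(13)=-11928880, f(14)=-40355112, f(15)=-136520366, f(16)=-461845090; answer -461845090

-461845090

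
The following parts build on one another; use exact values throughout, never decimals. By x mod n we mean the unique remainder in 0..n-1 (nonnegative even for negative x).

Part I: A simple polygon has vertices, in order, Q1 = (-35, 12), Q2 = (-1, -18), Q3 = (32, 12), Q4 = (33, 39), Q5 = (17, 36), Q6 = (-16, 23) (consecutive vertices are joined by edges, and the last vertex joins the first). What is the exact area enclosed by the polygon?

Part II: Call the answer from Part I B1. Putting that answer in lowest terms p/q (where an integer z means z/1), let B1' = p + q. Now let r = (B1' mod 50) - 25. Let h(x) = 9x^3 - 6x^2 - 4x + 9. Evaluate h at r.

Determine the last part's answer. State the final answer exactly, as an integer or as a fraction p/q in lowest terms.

Part I: cross terms: (-35*-18 - -1*12)=642, (-1*12 - 32*-18)=564, (32*39 - 33*12)=852, (33*36 - 17*39)=525, (17*23 - -16*36)=967, (-16*12 - -35*23)=613; twice the area = |4163| = 4163; area = 4163/2; answer 4163/2
Part II: B1 = 4163/2; threaded value p + q = 4165; r = -10; 9*(-10)^3 - 6*(-10)^2 - 4*(-10)^1 + 9 = (-9000) + (-600) + (40) + (9) = -9551; answer -9551

-9551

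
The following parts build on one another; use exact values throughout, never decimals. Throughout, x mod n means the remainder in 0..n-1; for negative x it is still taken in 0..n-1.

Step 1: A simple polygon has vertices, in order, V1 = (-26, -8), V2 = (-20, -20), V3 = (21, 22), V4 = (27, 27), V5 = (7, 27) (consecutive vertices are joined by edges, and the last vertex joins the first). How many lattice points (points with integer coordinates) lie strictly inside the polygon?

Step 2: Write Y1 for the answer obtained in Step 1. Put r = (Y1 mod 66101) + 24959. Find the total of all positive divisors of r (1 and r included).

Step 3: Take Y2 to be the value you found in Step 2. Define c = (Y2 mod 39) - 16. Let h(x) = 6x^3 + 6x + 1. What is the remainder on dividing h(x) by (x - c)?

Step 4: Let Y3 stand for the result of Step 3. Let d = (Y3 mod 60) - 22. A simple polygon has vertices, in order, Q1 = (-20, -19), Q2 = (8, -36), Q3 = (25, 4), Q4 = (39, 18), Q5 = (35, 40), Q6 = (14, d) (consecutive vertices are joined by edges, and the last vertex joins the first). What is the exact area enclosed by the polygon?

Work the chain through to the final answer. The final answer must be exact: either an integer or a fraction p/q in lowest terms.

Step 1: cross terms: (-26*-20 - -20*-8)=360, (-20*22 - 21*-20)=-20, (21*27 - 27*22)=-27, (27*27 - 7*27)=540, (7*-8 - -26*27)=646; twice the area = |1499| = 1499; area = 1499/2; boundary points = 6 + 1 + 1 + 20 + 1 = 29; strictly interior points = area - boundary/2 + 1 = 736; answer 736
Step 2: Y1 = 736; r = 25695; 25695 = 3^2 * 5 * 571; sigma = (1 + 3 + 9) * (1 + 5) * (1 + 571) = 13 * 6 * 572 = 44616; answer 44616
Step 3: Y2 = 44616; c = -16; remainder = value at the root: 6*(-16)^3 + 6*(-16)^1 + 1 = (-24576) + (-96) + (1) = -24671; answer -24671
Step 4: Y3 = -24671; d = 27; cross terms: (-20*-36 - 8*-19)=872, (8*4 - 25*-36)=932, (25*18 - 39*4)=294, (39*40 - 35*18)=930, (35*27 - 14*40)=385, (14*-19 - -20*27)=274; twice the area = |3687| = 3687; area = 3687/2; answer 3687/2

3687/2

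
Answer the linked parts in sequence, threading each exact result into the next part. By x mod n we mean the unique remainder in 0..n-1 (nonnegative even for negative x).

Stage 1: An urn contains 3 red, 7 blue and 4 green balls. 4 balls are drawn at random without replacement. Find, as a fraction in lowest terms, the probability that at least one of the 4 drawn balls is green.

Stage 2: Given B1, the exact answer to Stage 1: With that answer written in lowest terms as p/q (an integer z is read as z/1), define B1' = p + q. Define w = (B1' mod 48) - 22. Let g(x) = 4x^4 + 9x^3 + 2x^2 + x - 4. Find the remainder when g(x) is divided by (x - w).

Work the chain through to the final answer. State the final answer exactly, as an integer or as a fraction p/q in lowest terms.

3302

Stage 1: total draws C(14,4) = 1001; complement C(10,4) = 210; favorable 1001 - 210 = 791; P = 113/143; answer 113/143
Stage 2: B1 = 113/143; threaded value p + q = 256; w = -6; remainder = value at the root: 4*(-6)^4 + 9*(-6)^3 + 2*(-6)^2 + 1*(-6)^1 - 4 = (5184) + (-1944) + (72) + (-6) + (-4) = 3302; answer 3302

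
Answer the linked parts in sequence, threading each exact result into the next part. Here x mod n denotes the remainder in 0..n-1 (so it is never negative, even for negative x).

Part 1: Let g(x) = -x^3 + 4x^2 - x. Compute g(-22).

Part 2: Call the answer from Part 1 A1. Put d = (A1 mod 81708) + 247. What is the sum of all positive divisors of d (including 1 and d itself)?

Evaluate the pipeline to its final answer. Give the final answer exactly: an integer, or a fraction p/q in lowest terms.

12854

Part 1: -1*(-22)^3 + 4*(-22)^2 - 1*(-22)^1 = (10648) + (1936) + (22) = 12606; answer 12606
Part 2: A1 = 12606; d = 12853; 12853 is prime, so its only divisors are 1 and 12853; sigma = 1 + 12853 = 12854; answer 12854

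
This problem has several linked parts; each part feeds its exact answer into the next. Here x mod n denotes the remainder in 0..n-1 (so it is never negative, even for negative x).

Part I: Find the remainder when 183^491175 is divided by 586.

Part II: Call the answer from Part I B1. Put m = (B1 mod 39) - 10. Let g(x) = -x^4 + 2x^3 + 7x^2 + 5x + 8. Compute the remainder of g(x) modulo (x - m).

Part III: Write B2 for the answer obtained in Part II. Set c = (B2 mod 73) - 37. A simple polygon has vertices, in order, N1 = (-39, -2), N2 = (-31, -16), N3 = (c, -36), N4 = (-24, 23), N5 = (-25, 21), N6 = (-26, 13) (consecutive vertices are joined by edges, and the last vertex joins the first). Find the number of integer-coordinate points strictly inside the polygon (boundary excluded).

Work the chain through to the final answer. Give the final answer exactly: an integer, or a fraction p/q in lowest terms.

Part I: squarings mod 586: 183^1=183, 183^2=87, 183^4=537, 183^8=57, 183^16=319, 183^32=383, 183^64=189, 183^128=561, 183^256=39, 183^512=349, 183^1024=499, 183^2048=537, 183^4096=57, 183^8192=319, 183^16384=383, 183^32768=189, 183^65536=561, 183^131072=39, 183^262144=349; 183^491175 = 183^1 * 183^2 * 183^4 * 183^32 * 183^128 * 183^512 * 183^1024 * 183^2048 * 183^4096 * 183^8192 * 183^16384 * 183^65536 * 183^131072 * 183^262144 = 159 (mod 586); answer 159
Part II: B1 = 159; m = -7; remainder = value at the root: -1*(-7)^4 + 2*(-7)^3 + 7*(-7)^2 + 5*(-7)^1 + 8 = (-2401) + (-686) + (343) + (-35) + (8) = -2771; answer -2771
Part III: B2 = -2771; c = -34; cross terms: (-39*-16 - -31*-2)=562, (-31*-36 - -34*-16)=572, (-34*23 - -24*-36)=-1646, (-24*21 - -25*23)=71, (-25*13 - -26*21)=221, (-26*-2 - -39*13)=559; twice the area = |339| = 339; area = 339/2; boundary points = 2 + 1 + 1 + 1 + 1 + 1 = 7; strictly interior points = area - boundary/2 + 1 = 167; answer 167

167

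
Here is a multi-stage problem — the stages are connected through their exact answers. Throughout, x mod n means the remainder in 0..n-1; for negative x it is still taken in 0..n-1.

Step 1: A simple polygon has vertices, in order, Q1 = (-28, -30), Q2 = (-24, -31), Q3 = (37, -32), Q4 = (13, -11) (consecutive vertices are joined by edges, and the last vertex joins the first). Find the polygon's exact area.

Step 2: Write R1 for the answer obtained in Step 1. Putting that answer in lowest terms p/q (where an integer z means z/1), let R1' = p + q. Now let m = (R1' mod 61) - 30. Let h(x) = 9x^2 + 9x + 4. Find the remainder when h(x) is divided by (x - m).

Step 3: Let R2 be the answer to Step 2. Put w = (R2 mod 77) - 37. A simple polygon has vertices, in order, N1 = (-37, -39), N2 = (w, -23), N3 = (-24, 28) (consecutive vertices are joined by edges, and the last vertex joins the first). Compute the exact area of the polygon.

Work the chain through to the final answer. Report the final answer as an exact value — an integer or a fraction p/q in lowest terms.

Step 1: cross terms: (-28*-31 - -24*-30)=148, (-24*-32 - 37*-31)=1915, (37*-11 - 13*-32)=9, (13*-30 - -28*-11)=-698; twice the area = |1374| = 1374; area = 687; answer 687
Step 2: R1 = 687; threaded value p + q = 688; m = -13; remainder = value at the root: 9*(-13)^2 + 9*(-13)^1 + 4 = (1521) + (-117) + (4) = 1408; answer 1408
Step 3: R2 = 1408; w = -15; cross terms: (-37*-23 - -15*-39)=266, (-15*28 - -24*-23)=-972, (-24*-39 - -37*28)=1972; twice the area = |1266| = 1266; area = 633; answer 633

633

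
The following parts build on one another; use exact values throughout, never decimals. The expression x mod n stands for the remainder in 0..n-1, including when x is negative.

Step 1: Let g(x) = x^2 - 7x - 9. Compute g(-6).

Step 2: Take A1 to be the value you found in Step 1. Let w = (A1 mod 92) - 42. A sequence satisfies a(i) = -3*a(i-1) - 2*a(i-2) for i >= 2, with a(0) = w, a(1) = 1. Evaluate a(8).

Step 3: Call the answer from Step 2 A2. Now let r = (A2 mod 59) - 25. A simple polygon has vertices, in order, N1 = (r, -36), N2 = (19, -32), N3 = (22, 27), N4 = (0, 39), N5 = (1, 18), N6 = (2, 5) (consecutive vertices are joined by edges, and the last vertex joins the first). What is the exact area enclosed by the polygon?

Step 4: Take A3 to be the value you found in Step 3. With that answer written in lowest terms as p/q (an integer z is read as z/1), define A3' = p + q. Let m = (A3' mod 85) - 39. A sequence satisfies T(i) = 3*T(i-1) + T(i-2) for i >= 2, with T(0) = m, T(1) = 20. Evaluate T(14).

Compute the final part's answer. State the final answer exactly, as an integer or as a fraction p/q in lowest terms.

Step 1: 1*(-6)^2 - 7*(-6)^1 - 9 = (36) + (42) + (-9) = 69; answer 69
Step 2: A1 = 69; w = 27; a(2) = -3*(1) - 2*(27) = -57; iterating: a(2)=-57, a(3)=169, a(4)=-393, a(5)=841, a(6)=-1737, a(7)=3529, a(8)=-7113; answer -7113
Step 3: A2 = -7113; r = 1; cross terms: (1*-32 - 19*-36)=652, (19*27 - 22*-32)=1217, (22*39 - 0*27)=858, (0*18 - 1*39)=-39, (1*5 - 2*18)=-31, (2*-36 - 1*5)=-77; twice the area = |2580| = 2580; area = 1290; answer 1290
Step 4: A3 = 1290; threaded value p + q = 1291; m = -23; T(2) = 3*(20) + 1*(-23) = 37; iterating: T(2)=37, T(3)=131, T(4)=430, T(5)=1421, T(6)=4693, T(7)=15500, T(8)=51193, T(9)=169079, T(10)=558430, T(11)=1844369, T(12)=6091537, T(13)=20118980, T(14)=66448477; answer 66448477

66448477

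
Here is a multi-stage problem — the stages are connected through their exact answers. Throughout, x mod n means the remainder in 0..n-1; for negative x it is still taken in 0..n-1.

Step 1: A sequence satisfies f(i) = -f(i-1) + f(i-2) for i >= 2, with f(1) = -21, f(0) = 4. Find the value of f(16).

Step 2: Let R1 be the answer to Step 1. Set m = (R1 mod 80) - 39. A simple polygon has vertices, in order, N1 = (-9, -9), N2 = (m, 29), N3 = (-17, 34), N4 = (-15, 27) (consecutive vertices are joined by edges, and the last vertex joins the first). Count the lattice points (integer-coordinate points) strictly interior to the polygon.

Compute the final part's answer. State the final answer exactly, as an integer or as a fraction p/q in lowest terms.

Step 1: f(2) = -1*(-21) + 1*(4) = 25; iterating: f(2)=25, f(3)=-46, f(4)=71, f(5)=-117, f(6)=188, f(7)=-305, f(8)=493, f(9)=-798, f(10)=1291, f(11)=-2089, f(12)=3380, f(13)=-5469, f(14)=8849, f(15)=-14318, f(16)=23167; answer 23167
Step 2: R1 = 23167; m = 8; cross terms: (-9*29 - 8*-9)=-189, (8*34 - -17*29)=765, (-17*27 - -15*34)=51, (-15*-9 - -9*27)=378; twice the area = |1005| = 1005; area = 1005/2; boundary points = 1 + 5 + 1 + 6 = 13; strictly interior points = area - boundary/2 + 1 = 497; answer 497

497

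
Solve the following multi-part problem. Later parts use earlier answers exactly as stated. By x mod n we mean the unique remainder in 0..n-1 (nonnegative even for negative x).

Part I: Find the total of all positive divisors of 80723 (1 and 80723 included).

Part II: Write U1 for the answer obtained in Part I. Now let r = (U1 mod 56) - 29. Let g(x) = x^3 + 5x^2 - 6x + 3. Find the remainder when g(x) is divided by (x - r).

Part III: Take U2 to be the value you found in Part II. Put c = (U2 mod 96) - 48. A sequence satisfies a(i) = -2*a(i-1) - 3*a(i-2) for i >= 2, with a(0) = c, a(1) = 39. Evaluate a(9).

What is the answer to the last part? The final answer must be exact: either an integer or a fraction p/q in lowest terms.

Part I: 80723 = 89 * 907; sigma = (1 + 89) * (1 + 907) = 90 * 908 = 81720; answer 81720
Part II: U1 = 81720; r = -13; remainder = value at the root: 1*(-13)^3 + 5*(-13)^2 - 6*(-13)^1 + 3 = (-2197) + (845) + (78) + (3) = -1271; answer -1271
Part III: U2 = -1271; c = 25; a(2) = -2*(39) - 3*(25) = -153; iterating: a(2)=-153, a(3)=189, a(4)=81, a(5)=-729, a(6)=1215, a(7)=-243, a(8)=-3159, a(9)=7047; answer 7047

7047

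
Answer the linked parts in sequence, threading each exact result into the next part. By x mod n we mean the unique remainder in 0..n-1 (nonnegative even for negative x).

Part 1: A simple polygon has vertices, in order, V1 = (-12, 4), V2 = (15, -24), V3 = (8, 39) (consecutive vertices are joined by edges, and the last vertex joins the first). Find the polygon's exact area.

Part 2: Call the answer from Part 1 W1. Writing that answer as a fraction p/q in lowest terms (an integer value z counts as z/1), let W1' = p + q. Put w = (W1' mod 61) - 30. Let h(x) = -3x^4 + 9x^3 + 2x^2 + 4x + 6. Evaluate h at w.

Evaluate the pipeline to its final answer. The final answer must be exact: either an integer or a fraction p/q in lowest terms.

-65514

Part 1: cross terms: (-12*-24 - 15*4)=228, (15*39 - 8*-24)=777, (8*4 - -12*39)=500; twice the area = |1505| = 1505; area = 1505/2; answer 1505/2
Part 2: W1 = 1505/2; threaded value p + q = 1507; w = 13; -3*(13)^4 + 9*(13)^3 + 2*(13)^2 + 4*(13)^1 + 6 = (-85683) + (19773) + (338) + (52) + (6) = -65514; answer -65514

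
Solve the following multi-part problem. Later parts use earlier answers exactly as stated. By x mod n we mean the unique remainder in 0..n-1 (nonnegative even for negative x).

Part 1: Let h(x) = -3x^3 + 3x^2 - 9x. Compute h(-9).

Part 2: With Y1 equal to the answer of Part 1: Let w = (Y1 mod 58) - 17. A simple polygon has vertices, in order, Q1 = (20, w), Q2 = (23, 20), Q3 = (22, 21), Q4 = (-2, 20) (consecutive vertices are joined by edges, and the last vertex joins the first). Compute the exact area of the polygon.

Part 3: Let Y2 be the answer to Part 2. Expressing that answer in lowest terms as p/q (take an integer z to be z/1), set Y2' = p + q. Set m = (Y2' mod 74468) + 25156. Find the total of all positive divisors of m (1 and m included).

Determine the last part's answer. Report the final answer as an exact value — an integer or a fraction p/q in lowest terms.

39168

Part 1: -3*(-9)^3 + 3*(-9)^2 - 9*(-9)^1 = (2187) + (243) + (81) = 2511; answer 2511
Part 2: Y1 = 2511; w = 0; cross terms: (20*20 - 23*0)=400, (23*21 - 22*20)=43, (22*20 - -2*21)=482, (-2*0 - 20*20)=-400; twice the area = |525| = 525; area = 525/2; answer 525/2
Part 3: Y2 = 525/2; threaded value p + q = 527; m = 25683; 25683 = 3 * 7 * 1223; sigma = (1 + 3) * (1 + 7) * (1 + 1223) = 4 * 8 * 1224 = 39168; answer 39168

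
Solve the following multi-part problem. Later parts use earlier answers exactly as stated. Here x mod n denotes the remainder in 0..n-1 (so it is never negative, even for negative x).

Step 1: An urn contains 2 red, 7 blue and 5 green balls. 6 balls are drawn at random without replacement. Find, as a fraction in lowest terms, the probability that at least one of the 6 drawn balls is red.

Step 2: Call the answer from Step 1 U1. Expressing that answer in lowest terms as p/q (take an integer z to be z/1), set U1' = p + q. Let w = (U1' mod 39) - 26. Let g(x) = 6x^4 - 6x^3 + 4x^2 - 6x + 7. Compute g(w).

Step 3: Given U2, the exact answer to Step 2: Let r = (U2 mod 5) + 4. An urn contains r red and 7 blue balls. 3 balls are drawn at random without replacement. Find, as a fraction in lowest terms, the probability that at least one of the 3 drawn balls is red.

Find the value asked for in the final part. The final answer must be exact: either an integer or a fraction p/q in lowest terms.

Step 1: total draws C(14,6) = 3003; complement C(12,6) = 924; favorable 3003 - 924 = 2079; P = 9/13; answer 9/13
Step 2: U1 = 9/13; threaded value p + q = 22; w = -4; 6*(-4)^4 - 6*(-4)^3 + 4*(-4)^2 - 6*(-4)^1 + 7 = (1536) + (384) + (64) + (24) + (7) = 2015; answer 2015
Step 3: U2 = 2015; r = 4; total draws C(11,3) = 165; complement C(7,3) = 35; favorable 165 - 35 = 130; P = 26/33; answer 26/33

26/33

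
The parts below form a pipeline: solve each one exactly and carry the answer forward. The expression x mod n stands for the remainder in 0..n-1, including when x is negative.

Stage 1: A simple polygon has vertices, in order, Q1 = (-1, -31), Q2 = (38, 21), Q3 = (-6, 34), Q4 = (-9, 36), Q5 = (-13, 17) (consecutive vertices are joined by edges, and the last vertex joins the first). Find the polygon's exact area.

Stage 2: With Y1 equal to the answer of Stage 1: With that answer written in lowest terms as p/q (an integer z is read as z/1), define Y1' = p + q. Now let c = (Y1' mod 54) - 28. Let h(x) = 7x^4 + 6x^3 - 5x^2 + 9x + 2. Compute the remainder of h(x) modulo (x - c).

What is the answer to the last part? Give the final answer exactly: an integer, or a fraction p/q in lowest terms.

-11

Stage 1: cross terms: (-1*21 - 38*-31)=1157, (38*34 - -6*21)=1418, (-6*36 - -9*34)=90, (-9*17 - -13*36)=315, (-13*-31 - -1*17)=420; twice the area = |3400| = 3400; area = 1700; answer 1700
Stage 2: Y1 = 1700; threaded value p + q = 1701; c = -1; remainder = value at the root: 7*(-1)^4 + 6*(-1)^3 - 5*(-1)^2 + 9*(-1)^1 + 2 = (7) + (-6) + (-5) + (-9) + (2) = -11; answer -11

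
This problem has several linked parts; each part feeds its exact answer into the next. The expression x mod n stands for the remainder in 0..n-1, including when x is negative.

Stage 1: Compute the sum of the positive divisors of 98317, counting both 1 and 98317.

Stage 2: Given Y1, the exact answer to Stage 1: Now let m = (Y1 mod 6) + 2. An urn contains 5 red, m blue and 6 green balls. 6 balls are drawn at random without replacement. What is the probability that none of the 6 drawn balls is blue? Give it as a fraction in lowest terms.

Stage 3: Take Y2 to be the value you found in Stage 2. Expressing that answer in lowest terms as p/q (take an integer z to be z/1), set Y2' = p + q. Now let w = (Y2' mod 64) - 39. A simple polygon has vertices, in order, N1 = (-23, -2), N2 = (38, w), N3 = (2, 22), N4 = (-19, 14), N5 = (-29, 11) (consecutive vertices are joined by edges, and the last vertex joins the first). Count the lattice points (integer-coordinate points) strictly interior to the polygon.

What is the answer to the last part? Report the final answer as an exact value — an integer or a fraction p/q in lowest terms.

Stage 1: 98317 is prime, so its only divisors are 1 and 98317; sigma = 1 + 98317 = 98318; answer 98318
Stage 2: Y1 = 98318; m = 4; total draws C(15,6) = 5005; favorable C(11,6) = 462; P = 6/65; answer 6/65
Stage 3: Y2 = 6/65; threaded value p + q = 71; w = -32; cross terms: (-23*-32 - 38*-2)=812, (38*22 - 2*-32)=900, (2*14 - -19*22)=446, (-19*11 - -29*14)=197, (-29*-2 - -23*11)=311; twice the area = |2666| = 2666; area = 1333; boundary points = 1 + 18 + 1 + 1 + 1 = 22; strictly interior points = area - boundary/2 + 1 = 1323; answer 1323

1323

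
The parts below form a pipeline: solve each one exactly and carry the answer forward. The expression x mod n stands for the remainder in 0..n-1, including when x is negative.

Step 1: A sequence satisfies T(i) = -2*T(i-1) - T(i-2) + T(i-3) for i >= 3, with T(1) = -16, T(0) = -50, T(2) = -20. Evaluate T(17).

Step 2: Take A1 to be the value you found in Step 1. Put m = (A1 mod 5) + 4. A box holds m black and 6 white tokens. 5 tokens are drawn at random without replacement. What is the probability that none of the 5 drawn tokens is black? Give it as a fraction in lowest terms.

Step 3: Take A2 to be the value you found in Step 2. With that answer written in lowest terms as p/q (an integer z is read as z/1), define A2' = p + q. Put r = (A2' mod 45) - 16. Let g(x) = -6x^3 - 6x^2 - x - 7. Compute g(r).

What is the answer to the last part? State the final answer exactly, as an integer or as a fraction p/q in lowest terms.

Step 1: T(3) = -2*(-20) - 1*(-16) + 1*(-50) = 6; iterating: T(3)=6, T(4)=-8, T(5)=-10, T(6)=34, T(7)=-66, T(8)=88, T(9)=-76, T(10)=-2, T(11)=168, T(12)=-410, T(13)=650, T(14)=-722, T(15)=384, T(16)=604, T(17)=-2314; answer -2314
Step 2: A1 = -2314; m = 5; total draws C(11,5) = 462; favorable C(6,5) = 6; P = 1/77; answer 1/77
Step 3: A2 = 1/77; threaded value p + q = 78; r = 17; -6*(17)^3 - 6*(17)^2 - 1*(17)^1 - 7 = (-29478) + (-1734) + (-17) + (-7) = -31236; answer -31236

-31236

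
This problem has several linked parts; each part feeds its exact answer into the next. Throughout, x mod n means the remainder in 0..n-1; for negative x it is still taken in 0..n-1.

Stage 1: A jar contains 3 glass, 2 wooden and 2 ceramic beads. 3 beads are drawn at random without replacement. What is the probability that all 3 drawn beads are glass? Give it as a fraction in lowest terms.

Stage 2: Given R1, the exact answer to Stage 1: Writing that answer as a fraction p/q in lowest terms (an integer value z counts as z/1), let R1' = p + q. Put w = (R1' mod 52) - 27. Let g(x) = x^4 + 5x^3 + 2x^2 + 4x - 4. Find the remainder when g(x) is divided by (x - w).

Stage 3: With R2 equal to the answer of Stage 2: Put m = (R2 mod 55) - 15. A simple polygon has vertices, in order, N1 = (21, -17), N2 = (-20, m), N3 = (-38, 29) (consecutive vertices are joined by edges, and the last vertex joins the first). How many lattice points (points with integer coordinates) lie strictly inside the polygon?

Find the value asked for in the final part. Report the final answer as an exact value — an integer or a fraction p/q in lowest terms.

735

Stage 1: total draws C(7,3) = 35; favorable C(3,3) = 1; P = 1/35; answer 1/35
Stage 2: R1 = 1/35; threaded value p + q = 36; w = 9; remainder = value at the root: 1*(9)^4 + 5*(9)^3 + 2*(9)^2 + 4*(9)^1 - 4 = (6561) + (3645) + (162) + (36) + (-4) = 10400; answer 10400
Stage 3: R2 = 10400; m = -10; cross terms: (21*-10 - -20*-17)=-550, (-20*29 - -38*-10)=-960, (-38*-17 - 21*29)=37; twice the area = |-1473| = 1473; area = 1473/2; boundary points = 1 + 3 + 1 = 5; strictly interior points = area - boundary/2 + 1 = 735; answer 735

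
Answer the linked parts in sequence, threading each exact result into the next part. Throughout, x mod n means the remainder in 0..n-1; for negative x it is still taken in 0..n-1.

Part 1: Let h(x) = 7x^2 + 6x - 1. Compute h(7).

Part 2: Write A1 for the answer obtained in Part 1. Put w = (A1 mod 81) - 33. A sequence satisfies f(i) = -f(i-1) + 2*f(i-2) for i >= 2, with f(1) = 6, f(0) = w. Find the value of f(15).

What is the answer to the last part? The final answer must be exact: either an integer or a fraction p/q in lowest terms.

Part 1: 7*(7)^2 + 6*(7)^1 - 1 = (343) + (42) + (-1) = 384; answer 384
Part 2: A1 = 384; w = 27; f(2) = -1*(6) + 2*(27) = 48; iterating: f(2)=48, f(3)=-36, f(4)=132, f(5)=-204, f(6)=468, f(7)=-876, f(8)=1812, f(9)=-3564, f(10)=7188, f(11)=-14316, f(12)=28692, f(13)=-57324, f(14)=114708, f(15)=-229356; answer -229356

-229356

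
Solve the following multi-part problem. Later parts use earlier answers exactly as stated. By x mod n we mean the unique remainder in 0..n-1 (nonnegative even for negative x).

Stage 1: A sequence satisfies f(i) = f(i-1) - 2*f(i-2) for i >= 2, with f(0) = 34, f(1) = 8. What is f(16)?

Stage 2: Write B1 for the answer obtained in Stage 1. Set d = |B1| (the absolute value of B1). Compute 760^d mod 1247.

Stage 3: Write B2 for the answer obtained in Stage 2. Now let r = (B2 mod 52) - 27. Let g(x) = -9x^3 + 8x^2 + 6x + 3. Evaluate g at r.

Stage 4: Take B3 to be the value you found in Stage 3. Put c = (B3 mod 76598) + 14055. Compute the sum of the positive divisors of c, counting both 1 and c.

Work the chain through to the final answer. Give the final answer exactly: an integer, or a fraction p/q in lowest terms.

Stage 1: f(2) = 1*(8) - 2*(34) = -60; iterating: f(2)=-60, f(3)=-76, f(4)=44, f(5)=196, f(6)=108, f(7)=-284, f(8)=-500, f(9)=68, f(10)=1068, f(11)=932, f(12)=-1204, f(13)=-3068, f(14)=-660, f(15)=5476, f(16)=6796; answer 6796
Stage 2: B1 = 6796; d = 6796; squarings mod 1247: 760^1=760, 760^2=239, 760^4=1006, 760^8=719, 760^16=703, 760^32=397, 760^64=487, 760^128=239, 760^256=1006, 760^512=719, 760^1024=703, 760^2048=397, 760^4096=487; 760^6796 = 760^4 * 760^8 * 760^128 * 760^512 * 760^2048 * 760^4096 = 111 (mod 1247); answer 111
Stage 3: B2 = 111; r = -20; -9*(-20)^3 + 8*(-20)^2 + 6*(-20)^1 + 3 = (72000) + (3200) + (-120) + (3) = 75083; answer 75083
Stage 4: B3 = 75083; c = 89138; 89138 = 2 * 7 * 6367; sigma = (1 + 2) * (1 + 7) * (1 + 6367) = 3 * 8 * 6368 = 152832; answer 152832

152832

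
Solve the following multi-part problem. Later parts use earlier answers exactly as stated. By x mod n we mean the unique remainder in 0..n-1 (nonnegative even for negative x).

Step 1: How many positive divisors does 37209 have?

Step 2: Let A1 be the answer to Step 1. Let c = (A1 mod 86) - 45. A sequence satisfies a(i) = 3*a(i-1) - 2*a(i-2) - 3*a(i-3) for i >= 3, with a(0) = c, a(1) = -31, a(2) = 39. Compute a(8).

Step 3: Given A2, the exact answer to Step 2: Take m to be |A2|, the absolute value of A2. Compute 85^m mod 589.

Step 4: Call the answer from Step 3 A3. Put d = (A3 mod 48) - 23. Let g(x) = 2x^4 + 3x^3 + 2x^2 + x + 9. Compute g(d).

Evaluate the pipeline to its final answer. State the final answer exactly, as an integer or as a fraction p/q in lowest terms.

Step 1: 37209 = 3 * 79 * 157; number of divisors = (1+1) * (1+1) * (1+1) = 8; answer 8
Step 2: A1 = 8; c = -37; a(3) = 3*(39) - 2*(-31) - 3*(-37) = 290; iterating: a(3)=290, a(4)=885, a(5)=1958, a(6)=3234, a(7)=3131, a(8)=-2949; answer -2949
Step 3: A2 = -2949; m = 2949; squarings mod 589: 85^1=85, 85^2=157, 85^4=500, 85^8=264, 85^16=194, 85^32=529, 85^64=66, 85^128=233, 85^256=101, 85^512=188, 85^1024=4, 85^2048=16; 85^2949 = 85^1 * 85^4 * 85^128 * 85^256 * 85^512 * 85^2048 = 182 (mod 589); answer 182
Step 4: A3 = 182; d = 15; 2*(15)^4 + 3*(15)^3 + 2*(15)^2 + 1*(15)^1 + 9 = (101250) + (10125) + (450) + (15) + (9) = 111849; answer 111849

111849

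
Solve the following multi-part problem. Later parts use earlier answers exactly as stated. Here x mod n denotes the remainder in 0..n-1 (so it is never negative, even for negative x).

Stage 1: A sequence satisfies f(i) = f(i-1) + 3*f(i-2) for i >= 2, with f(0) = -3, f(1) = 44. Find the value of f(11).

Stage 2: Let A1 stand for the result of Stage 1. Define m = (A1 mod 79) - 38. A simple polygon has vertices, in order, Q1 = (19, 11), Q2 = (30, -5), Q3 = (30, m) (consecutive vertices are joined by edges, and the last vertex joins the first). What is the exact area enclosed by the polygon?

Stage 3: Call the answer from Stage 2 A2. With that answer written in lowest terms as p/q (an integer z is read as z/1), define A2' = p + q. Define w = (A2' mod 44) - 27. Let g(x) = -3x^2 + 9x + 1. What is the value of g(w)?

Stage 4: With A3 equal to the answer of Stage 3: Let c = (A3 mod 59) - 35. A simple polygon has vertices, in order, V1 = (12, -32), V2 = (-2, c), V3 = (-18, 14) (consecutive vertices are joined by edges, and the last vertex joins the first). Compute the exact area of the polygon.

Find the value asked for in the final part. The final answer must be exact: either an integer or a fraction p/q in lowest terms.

Stage 1: f(2) = 1*(44) + 3*(-3) = 35; iterating: f(2)=35, f(3)=167, f(4)=272, f(5)=773, f(6)=1589, f(7)=3908, f(8)=8675, f(9)=20399, f(10)=46424, f(11)=107621; answer 107621
Stage 2: A1 = 107621; m = -15; cross terms: (19*-5 - 30*11)=-425, (30*-15 - 30*-5)=-300, (30*11 - 19*-15)=615; twice the area = |-110| = 110; area = 55; answer 55
Stage 3: A2 = 55; threaded value p + q = 56; w = -15; -3*(-15)^2 + 9*(-15)^1 + 1 = (-675) + (-135) + (1) = -809; answer -809
Stage 4: A3 = -809; c = -18; cross terms: (12*-18 - -2*-32)=-280, (-2*14 - -18*-18)=-352, (-18*-32 - 12*14)=408; twice the area = |-224| = 224; area = 112; answer 112

112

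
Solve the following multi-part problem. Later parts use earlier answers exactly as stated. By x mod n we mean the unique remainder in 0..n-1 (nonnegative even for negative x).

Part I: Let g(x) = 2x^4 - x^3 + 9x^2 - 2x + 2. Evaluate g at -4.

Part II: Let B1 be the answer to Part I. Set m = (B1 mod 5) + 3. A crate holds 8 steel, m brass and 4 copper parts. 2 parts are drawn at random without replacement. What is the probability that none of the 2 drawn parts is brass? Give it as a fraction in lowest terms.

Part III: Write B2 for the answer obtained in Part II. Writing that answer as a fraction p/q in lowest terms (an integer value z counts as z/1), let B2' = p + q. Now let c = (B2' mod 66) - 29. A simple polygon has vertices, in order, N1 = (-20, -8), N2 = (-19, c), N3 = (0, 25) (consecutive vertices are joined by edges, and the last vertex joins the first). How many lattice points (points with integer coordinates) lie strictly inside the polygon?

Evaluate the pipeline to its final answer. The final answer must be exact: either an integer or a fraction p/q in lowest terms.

343

Part I: 2*(-4)^4 - 1*(-4)^3 + 9*(-4)^2 - 2*(-4)^1 + 2 = (512) + (64) + (144) + (8) + (2) = 730; answer 730
Part II: B1 = 730; m = 3; total draws C(15,2) = 105; favorable C(12,2) = 66; P = 22/35; answer 22/35
Part III: B2 = 22/35; threaded value p + q = 57; c = 28; cross terms: (-20*28 - -19*-8)=-712, (-19*25 - 0*28)=-475, (0*-8 - -20*25)=500; twice the area = |-687| = 687; area = 687/2; boundary points = 1 + 1 + 1 = 3; strictly interior points = area - boundary/2 + 1 = 343; answer 343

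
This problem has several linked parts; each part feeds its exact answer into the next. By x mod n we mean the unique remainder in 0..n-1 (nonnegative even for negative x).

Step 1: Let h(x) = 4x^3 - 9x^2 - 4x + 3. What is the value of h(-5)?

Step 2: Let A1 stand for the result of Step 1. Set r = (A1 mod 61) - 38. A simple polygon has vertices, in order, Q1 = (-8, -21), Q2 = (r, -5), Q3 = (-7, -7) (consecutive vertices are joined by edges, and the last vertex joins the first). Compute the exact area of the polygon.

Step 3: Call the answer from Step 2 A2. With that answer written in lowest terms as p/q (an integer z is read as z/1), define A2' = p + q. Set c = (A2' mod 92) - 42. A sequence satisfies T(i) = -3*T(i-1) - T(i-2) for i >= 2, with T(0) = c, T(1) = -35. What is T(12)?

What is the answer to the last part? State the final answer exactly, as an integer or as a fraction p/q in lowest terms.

2207343

Step 1: 4*(-5)^3 - 9*(-5)^2 - 4*(-5)^1 + 3 = (-500) + (-225) + (20) + (3) = -702; answer -702
Step 2: A1 = -702; r = -8; cross terms: (-8*-5 - -8*-21)=-128, (-8*-7 - -7*-5)=21, (-7*-21 - -8*-7)=91; twice the area = |-16| = 16; area = 8; answer 8
Step 3: A2 = 8; threaded value p + q = 9; c = -33; T(2) = -3*(-35) - 1*(-33) = 138; iterating: T(2)=138, T(3)=-379, T(4)=999, T(5)=-2618, T(6)=6855, T(7)=-17947, T(8)=46986, T(9)=-123011, T(10)=322047, T(11)=-843130, T(12)=2207343; answer 2207343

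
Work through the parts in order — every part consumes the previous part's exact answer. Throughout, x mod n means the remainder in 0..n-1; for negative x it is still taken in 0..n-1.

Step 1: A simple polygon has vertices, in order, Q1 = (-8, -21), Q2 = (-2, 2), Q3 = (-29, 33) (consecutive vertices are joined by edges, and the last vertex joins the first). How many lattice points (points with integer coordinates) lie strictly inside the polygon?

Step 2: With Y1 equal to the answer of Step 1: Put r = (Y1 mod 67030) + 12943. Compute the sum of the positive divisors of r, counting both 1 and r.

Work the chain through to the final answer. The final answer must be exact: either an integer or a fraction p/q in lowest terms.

17064

Step 1: cross terms: (-8*2 - -2*-21)=-58, (-2*33 - -29*2)=-8, (-29*-21 - -8*33)=873; twice the area = |807| = 807; area = 807/2; boundary points = 1 + 1 + 3 = 5; strictly interior points = area - boundary/2 + 1 = 402; answer 402
Step 2: Y1 = 402; r = 13345; 13345 = 5 * 17 * 157; sigma = (1 + 5) * (1 + 17) * (1 + 157) = 6 * 18 * 158 = 17064; answer 17064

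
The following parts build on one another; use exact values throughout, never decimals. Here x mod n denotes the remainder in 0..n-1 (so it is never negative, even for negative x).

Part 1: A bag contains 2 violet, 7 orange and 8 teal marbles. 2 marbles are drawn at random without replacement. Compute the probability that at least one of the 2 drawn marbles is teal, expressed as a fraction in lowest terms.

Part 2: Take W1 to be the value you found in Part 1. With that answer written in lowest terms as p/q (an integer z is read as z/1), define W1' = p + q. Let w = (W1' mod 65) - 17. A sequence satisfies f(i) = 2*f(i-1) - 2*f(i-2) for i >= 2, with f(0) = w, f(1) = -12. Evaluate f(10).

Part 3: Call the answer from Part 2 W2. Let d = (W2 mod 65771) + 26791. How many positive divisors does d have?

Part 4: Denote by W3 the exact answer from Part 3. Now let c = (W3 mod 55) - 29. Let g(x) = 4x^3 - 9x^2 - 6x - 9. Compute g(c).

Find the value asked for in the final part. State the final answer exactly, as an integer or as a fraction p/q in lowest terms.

-40896

Part 1: total draws C(17,2) = 136; complement C(9,2) = 36; favorable 136 - 36 = 100; P = 25/34; answer 25/34
Part 2: W1 = 25/34; threaded value p + q = 59; w = 42; f(2) = 2*(-12) - 2*(42) = -108; iterating: f(2)=-108, f(3)=-192, f(4)=-168, f(5)=48, f(6)=432, f(7)=768, f(8)=672, f(9)=-192, f(10)=-1728; answer -1728
Part 3: W2 = -1728; d = 90834; 90834 = 2 * 3 * 15139; number of divisors = (1+1) * (1+1) * (1+1) = 8; answer 8
Part 4: W3 = 8; c = -21; 4*(-21)^3 - 9*(-21)^2 - 6*(-21)^1 - 9 = (-37044) + (-3969) + (126) + (-9) = -40896; answer -40896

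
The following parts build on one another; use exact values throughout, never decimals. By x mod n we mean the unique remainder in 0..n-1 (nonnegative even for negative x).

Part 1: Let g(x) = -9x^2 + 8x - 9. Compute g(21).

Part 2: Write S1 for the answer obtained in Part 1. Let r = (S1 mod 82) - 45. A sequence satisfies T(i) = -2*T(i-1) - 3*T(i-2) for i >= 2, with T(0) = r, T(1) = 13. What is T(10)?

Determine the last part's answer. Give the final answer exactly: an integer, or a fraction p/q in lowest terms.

Part 1: -9*(21)^2 + 8*(21)^1 - 9 = (-3969) + (168) + (-9) = -3810; answer -3810
Part 2: S1 = -3810; r = -1; T(2) = -2*(13) - 3*(-1) = -23; iterating: T(2)=-23, T(3)=7, T(4)=55, T(5)=-131, T(6)=97, T(7)=199, T(8)=-689, T(9)=781, T(10)=505; answer 505

505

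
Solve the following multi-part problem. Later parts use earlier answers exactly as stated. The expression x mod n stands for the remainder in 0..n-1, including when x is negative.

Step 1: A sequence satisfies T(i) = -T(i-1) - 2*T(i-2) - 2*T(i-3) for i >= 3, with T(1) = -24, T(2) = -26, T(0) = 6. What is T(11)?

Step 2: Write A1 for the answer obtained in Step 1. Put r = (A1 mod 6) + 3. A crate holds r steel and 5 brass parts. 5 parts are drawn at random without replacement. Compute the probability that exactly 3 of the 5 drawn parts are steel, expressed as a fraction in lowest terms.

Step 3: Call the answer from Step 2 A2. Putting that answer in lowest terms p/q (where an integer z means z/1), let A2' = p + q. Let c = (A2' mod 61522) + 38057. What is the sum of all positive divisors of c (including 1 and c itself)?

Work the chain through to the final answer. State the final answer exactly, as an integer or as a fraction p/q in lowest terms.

Step 1: T(3) = -1*(-26) - 2*(-24) - 2*(6) = 62; iterating: T(3)=62, T(4)=38, T(5)=-110, T(6)=-90, T(7)=234, T(8)=166, T(9)=-454, T(10)=-346, T(11)=922; answer 922
Step 2: A1 = 922; r = 7; total draws C(12,5) = 792; favorable C(7,3)*C(5,2) = 350; P = 175/396; answer 175/396
Step 3: A2 = 175/396; threaded value p + q = 571; c = 38628; 38628 = 2^2 * 3^2 * 29 * 37; sigma = (1 + 2 + 4) * (1 + 3 + 9) * (1 + 29) * (1 + 37) = 7 * 13 * 30 * 38 = 103740; answer 103740

103740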